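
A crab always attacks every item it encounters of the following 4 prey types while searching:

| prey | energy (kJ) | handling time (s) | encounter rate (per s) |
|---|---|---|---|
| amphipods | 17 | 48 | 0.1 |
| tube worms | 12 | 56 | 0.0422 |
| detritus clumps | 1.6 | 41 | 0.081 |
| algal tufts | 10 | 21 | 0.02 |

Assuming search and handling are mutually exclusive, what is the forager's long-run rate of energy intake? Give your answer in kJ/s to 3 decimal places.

0.213 kJ/s

Energy encountered per unit search time: 0.1×17 + 0.0422×12 + 0.081×1.6 + 0.02×10 = 2.536 kJ/s.
Handling time per unit search time: 0.1×48 + 0.0422×56 + 0.081×41 + 0.02×21 = 10.9.
Rate = 2.536/(1 + 10.9) = 0.213 kJ/s.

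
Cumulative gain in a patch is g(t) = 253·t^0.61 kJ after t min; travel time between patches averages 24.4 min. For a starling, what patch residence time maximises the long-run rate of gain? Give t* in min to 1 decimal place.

38.2 min

By the marginal value theorem, leave when the instantaneous gain rate g'(t) equals the habitat-wide average g(t)/(T + t).
g'(t) = 0.61·253·t^-0.39. Setting 0.61·253·t^-0.39 = 253·t^0.61/(24.4+t) gives 0.61(24.4+t) = t, so 0.39·t = 0.61×24.4.
t* = 0.61×24.4/0.39 = 38.16 min.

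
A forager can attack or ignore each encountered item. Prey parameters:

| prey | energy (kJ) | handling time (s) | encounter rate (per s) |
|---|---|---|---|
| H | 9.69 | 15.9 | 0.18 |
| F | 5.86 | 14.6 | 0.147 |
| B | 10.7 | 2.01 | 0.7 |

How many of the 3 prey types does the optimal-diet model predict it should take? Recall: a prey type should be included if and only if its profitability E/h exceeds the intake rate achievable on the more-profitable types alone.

Rank by E/h (kJ/s): B 5.32, H 0.609, F 0.401. Include each in turn until the next type's E/h falls below the running intake rate.
Rate on top 1: 3.112. H: 0.609 < 3.112 → exclude; stop.
Optimal diet: B — 1 of 3 types.

1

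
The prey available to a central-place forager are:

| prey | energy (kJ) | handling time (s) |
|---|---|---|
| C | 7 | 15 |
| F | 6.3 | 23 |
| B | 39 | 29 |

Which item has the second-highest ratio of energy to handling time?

Profitability E/h (kJ/s): C = 7/15 = 0.467, F = 6.3/23 = 0.274, B = 39/29 = 1.34.
Ranked: B > C > F.

C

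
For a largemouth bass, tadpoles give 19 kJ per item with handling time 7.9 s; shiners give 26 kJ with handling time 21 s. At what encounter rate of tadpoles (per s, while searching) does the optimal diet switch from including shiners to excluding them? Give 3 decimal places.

0.134 per s

At the threshold, the rate on tadpoles alone equals the profitability of shiners: λ·19/(1 + λ·7.9) = 26/21 = 1.238.
Rearranging, λ(19 − 1.238×7.9) = 1.238, so λ = 1.238/9.219 = 0.1343 per s.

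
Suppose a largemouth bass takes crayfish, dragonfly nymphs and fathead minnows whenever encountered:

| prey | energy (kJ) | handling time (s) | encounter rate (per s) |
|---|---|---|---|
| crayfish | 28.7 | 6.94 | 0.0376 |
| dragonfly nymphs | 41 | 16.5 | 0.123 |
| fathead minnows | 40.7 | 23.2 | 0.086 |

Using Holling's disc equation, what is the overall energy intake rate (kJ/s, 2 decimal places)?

Energy encountered per unit search time: 0.0376×28.7 + 0.123×41 + 0.086×40.7 = 9.622 kJ/s.
Handling time per unit search time: 0.0376×6.94 + 0.123×16.5 + 0.086×23.2 = 4.286.
Rate = 9.622/(1 + 4.286) = 1.82 kJ/s.

1.82 kJ/s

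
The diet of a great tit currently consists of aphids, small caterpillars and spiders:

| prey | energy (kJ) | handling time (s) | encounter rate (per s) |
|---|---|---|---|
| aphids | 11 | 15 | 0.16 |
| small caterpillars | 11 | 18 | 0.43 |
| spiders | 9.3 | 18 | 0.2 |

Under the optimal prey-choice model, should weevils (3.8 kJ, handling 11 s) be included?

No

On aphids, small caterpillars and spiders alone, R = ΣλE/(1+Σλh) = 8.35/14.74 = 0.5665 kJ/s.
weevils: E/h = 3.8/11 = 0.3455 kJ/s.
0.3455 < 0.5665, so adding weevils would lower the average — exclude it.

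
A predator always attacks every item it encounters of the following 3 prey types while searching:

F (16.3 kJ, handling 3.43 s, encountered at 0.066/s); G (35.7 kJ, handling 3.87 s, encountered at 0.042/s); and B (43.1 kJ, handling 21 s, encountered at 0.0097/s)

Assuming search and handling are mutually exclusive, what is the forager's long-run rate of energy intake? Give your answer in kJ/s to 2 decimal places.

1.88 kJ/s

R = Σλ_iE_i / (1 + Σλ_ih_i)
Numerator: 0.066×16.3 + 0.042×35.7 + 0.0097×43.1 = 2.993
Denominator: 1 + 0.066×3.43 + 0.042×3.87 + 0.0097×21 = 1.593
R = 2.993/1.593 = 1.879 kJ/s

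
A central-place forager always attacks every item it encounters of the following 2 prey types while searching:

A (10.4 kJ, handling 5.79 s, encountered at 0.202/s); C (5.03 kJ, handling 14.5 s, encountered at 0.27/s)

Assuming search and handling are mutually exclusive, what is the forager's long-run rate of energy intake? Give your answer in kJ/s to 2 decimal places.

R = Σλ_iE_i / (1 + Σλ_ih_i)
Numerator: 0.202×10.4 + 0.27×5.03 = 3.459
Denominator: 1 + 0.202×5.79 + 0.27×14.5 = 6.085
R = 3.459/6.085 = 0.5685 kJ/s

0.57 kJ/s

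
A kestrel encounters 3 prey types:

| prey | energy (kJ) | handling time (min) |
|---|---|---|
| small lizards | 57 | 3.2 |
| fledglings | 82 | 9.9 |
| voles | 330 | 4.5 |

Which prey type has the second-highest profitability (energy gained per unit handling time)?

small lizards

In descending order of E/h:
voles: 330/4.5 = 73.3 kJ/min
small lizards: 57/3.2 = 17.8 kJ/min
fledglings: 82/9.9 = 8.28 kJ/min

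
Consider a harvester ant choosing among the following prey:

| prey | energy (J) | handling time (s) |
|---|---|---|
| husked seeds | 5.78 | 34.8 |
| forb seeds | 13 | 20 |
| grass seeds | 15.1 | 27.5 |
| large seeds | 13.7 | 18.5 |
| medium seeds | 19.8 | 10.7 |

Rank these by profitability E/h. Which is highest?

medium seeds

Profitability E/h (J/s): husked seeds = 5.78/34.8 = 0.166, forb seeds = 13/20 = 0.65, grass seeds = 15.1/27.5 = 0.549, large seeds = 13.7/18.5 = 0.741, medium seeds = 19.8/10.7 = 1.85.
Ranked: medium seeds > large seeds > forb seeds > grass seeds > husked seeds.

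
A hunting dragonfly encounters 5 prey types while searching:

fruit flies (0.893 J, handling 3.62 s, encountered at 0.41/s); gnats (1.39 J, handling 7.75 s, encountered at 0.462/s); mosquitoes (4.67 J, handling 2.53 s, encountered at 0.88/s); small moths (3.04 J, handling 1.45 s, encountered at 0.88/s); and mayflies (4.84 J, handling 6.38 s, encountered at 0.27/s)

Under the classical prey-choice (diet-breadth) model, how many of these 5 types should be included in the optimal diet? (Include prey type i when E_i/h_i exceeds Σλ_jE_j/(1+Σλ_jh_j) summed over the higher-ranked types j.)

Profitabilities (E/h, J/s): small moths 2.1, mosquitoes 1.85, mayflies 0.759, fruit flies 0.247, gnats 0.179. Add prey in this order while the next type's profitability exceeds the intake rate on those already taken.
Rate on top 1: 1.175. mosquitoes: 1.85 > 1.175 → include.
Rate on top 2: 1.507. mayflies: 0.759 < 1.507 → exclude; stop.
Optimal diet: small moths, mosquitoes — 2 of 5 types.

2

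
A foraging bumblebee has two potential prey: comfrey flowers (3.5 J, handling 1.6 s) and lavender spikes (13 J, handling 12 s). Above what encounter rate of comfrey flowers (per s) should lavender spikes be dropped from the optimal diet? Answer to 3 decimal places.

The zero-one rule: include lavender spikes iff E₂/h₂ > λE₁/(1+λh₁). Equality gives the switch point.
λE₁h₂ = E₂ + λE₂h₁ ⇒ λ = E₂/(E₁h₂ − E₂h₁) = 13/(42 − 20.8) = 0.6132 per s.

0.613 per s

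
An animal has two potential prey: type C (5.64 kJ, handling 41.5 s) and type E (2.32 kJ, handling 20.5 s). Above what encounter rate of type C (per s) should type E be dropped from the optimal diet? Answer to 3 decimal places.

Drop type E once their profitability E₂/h₂ falls below the rate achievable on type C alone: E₂/h₂ = λE₁/(1 + λh₁).
Solve for λ: λE₁h₂ = E₂(1 + λh₁) → λ(E₁h₂ − E₂h₁) = E₂ → λ = E₂/(E₁h₂ − E₂h₁).
λ = 2.32/(5.64×20.5 − 2.32×41.5) = 2.32/19.34 = 0.12 per s.

0.120 per s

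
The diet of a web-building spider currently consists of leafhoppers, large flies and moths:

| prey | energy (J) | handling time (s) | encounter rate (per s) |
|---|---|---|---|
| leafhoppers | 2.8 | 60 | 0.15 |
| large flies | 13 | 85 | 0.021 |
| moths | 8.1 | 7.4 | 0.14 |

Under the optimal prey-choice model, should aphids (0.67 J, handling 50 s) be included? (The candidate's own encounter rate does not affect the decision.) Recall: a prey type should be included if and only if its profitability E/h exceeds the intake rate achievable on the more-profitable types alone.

Current rate: (0.15×2.8 + 0.021×13 + 0.14×8.1)/(1 + 0.15×60 + 0.021×85 + 0.14×7.4) = 0.1425 J/s.
Profitability of aphids: 0.67/50 = 0.0134 J/s.
Since 0.0134 < R, time spent handling aphids is better spent searching.

No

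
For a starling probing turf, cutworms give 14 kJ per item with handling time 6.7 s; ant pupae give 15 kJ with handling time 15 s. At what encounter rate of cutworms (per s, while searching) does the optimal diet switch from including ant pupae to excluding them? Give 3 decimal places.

The zero-one rule: include ant pupae iff E₂/h₂ > λE₁/(1+λh₁). Equality gives the switch point.
λE₁h₂ = E₂ + λE₂h₁ ⇒ λ = E₂/(E₁h₂ − E₂h₁) = 15/(210 − 100.5) = 0.137 per s.

0.137 per s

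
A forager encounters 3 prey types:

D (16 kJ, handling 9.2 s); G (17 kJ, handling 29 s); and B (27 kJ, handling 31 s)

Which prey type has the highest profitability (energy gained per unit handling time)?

Profitability E/h (kJ/s): D = 16/9.2 = 1.74, G = 17/29 = 0.586, B = 27/31 = 0.871.
Ranked: D > B > G.

D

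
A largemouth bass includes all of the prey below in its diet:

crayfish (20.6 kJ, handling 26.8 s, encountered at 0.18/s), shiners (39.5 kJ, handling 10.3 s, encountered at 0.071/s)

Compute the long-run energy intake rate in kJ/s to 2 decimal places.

Energy encountered per unit search time: 0.18×20.6 + 0.071×39.5 = 6.512 kJ/s.
Handling time per unit search time: 0.18×26.8 + 0.071×10.3 = 5.555.
Rate = 6.512/(1 + 5.555) = 0.9935 kJ/s.

0.99 kJ/s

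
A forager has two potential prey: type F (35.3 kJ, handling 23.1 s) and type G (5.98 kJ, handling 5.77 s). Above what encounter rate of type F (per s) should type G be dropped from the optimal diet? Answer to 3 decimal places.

0.091 per s

Drop type G once their profitability E₂/h₂ falls below the rate achievable on type F alone: E₂/h₂ = λE₁/(1 + λh₁).
Solve for λ: λE₁h₂ = E₂(1 + λh₁) → λ(E₁h₂ − E₂h₁) = E₂ → λ = E₂/(E₁h₂ − E₂h₁).
λ = 5.98/(35.3×5.77 − 5.98×23.1) = 5.98/65.54 = 0.09124 per s.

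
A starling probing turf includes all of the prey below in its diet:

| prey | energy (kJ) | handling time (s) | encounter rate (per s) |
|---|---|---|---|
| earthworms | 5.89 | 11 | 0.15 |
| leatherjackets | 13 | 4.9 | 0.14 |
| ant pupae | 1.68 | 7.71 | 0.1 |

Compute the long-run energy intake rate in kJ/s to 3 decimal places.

0.699 kJ/s

R = (0.15×5.89 + 0.14×13 + 0.1×1.68) / (1 + 0.15×11 + 0.14×4.9 + 0.1×7.71) = 2.872/4.107 = 0.6992 kJ/s.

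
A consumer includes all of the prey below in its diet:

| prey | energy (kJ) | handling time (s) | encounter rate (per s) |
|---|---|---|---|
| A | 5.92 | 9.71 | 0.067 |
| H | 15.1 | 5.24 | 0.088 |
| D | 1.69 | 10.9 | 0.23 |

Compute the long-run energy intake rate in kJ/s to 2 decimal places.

0.46 kJ/s

Energy encountered per unit search time: 0.067×5.92 + 0.088×15.1 + 0.23×1.69 = 2.114 kJ/s.
Handling time per unit search time: 0.067×9.71 + 0.088×5.24 + 0.23×10.9 = 3.619.
Rate = 2.114/(1 + 3.619) = 0.4577 kJ/s.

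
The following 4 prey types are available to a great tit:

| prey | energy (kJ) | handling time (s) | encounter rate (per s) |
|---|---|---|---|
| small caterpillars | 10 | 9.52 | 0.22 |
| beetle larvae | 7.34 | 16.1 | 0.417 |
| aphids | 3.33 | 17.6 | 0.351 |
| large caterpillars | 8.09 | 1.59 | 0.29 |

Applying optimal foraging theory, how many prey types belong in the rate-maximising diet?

E/h in descending order: large caterpillars 5.09, small caterpillars 1.05, beetle larvae 0.456, aphids 0.189 kJ/s. The optimal diet is the largest prefix of this list for which every included type satisfies E_i/h_i > R on the types above it.
Rate on top 1: 1.606. small caterpillars: 1.05 < 1.606 → exclude; stop.
Optimal diet: large caterpillars — 1 of 4 types.

1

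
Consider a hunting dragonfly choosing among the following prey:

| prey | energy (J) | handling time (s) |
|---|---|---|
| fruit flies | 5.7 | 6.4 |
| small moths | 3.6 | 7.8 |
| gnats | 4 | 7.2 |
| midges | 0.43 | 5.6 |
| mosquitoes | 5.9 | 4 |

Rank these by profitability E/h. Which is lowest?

midges

In descending order of E/h:
mosquitoes: 5.9/4 = 1.48 J/s
fruit flies: 5.7/6.4 = 0.891 J/s
gnats: 4/7.2 = 0.556 J/s
small moths: 3.6/7.8 = 0.462 J/s
midges: 0.43/5.6 = 0.0768 J/s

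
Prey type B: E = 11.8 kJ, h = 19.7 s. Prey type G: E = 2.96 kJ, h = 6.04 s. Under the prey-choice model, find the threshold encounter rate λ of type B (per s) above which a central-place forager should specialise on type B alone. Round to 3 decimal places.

Drop type G once their profitability E₂/h₂ falls below the rate achievable on type B alone: E₂/h₂ = λE₁/(1 + λh₁).
Solve for λ: λE₁h₂ = E₂(1 + λh₁) → λ(E₁h₂ − E₂h₁) = E₂ → λ = E₂/(E₁h₂ − E₂h₁).
λ = 2.96/(11.8×6.04 − 2.96×19.7) = 2.96/12.96 = 0.2284 per s.

0.228 per s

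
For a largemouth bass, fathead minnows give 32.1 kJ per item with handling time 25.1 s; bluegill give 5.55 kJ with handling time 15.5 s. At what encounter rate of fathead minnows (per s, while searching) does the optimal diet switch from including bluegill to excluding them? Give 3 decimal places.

0.015 per s

At the threshold, the rate on fathead minnows alone equals the profitability of bluegill: λ·32.1/(1 + λ·25.1) = 5.55/15.5 = 0.3581.
Rearranging, λ(32.1 − 0.3581×25.1) = 0.3581, so λ = 0.3581/23.11 = 0.01549 per s.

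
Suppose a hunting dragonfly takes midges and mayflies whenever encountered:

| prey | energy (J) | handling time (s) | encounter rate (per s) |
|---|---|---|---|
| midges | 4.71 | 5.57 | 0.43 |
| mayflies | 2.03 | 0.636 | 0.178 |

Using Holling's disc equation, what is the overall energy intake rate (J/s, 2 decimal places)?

R = (0.43×4.71 + 0.178×2.03) / (1 + 0.43×5.57 + 0.178×0.636) = 2.387/3.508 = 0.6803 J/s.

0.68 J/s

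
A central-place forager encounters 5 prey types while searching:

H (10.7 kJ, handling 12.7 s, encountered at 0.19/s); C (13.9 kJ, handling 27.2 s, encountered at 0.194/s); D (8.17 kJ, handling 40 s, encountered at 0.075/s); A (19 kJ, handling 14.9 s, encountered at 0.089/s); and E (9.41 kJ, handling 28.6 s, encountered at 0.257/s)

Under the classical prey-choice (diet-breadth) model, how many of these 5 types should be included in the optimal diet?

2

Profitabilities (E/h, kJ/s): A 1.28, H 0.843, C 0.511, E 0.329, D 0.204. Add prey in this order while the next type's profitability exceeds the intake rate on those already taken.
Rate on top 1: 0.727. H: 0.843 > 0.727 → include.
Rate on top 2: 0.7858. C: 0.511 < 0.7858 → exclude; stop.
Optimal diet: A, H — 2 of 5 types.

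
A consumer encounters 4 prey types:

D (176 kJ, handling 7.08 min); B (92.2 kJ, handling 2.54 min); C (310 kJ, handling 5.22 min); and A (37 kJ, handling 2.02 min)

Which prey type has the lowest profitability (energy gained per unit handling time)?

A

In descending order of E/h:
C: 310/5.22 = 59.4 kJ/min
B: 92.2/2.54 = 36.3 kJ/min
D: 176/7.08 = 24.9 kJ/min
A: 37/2.02 = 18.3 kJ/min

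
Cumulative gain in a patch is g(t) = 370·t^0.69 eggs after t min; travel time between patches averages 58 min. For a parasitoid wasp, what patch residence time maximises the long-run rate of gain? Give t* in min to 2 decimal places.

By the marginal value theorem, leave when the instantaneous gain rate g'(t) equals the habitat-wide average g(t)/(T + t).
g'(t) = 0.69·370·t^-0.31. Setting 0.69·370·t^-0.31 = 370·t^0.69/(58+t) gives 0.69(58+t) = t, so 0.31·t = 0.69×58.
t* = 0.69×58/0.31 = 129.1 min.

129.10 min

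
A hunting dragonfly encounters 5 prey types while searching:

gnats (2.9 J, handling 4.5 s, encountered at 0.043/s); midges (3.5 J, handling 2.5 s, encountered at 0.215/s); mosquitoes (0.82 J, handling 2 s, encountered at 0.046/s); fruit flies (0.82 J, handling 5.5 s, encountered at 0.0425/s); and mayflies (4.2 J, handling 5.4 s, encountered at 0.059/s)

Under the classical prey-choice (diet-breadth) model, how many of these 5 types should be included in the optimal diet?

3

E/h in descending order: midges 1.4, mayflies 0.778, gnats 0.644, mosquitoes 0.41, fruit flies 0.149 J/s. The optimal diet is the largest prefix of this list for which every included type satisfies E_i/h_i > R on the types above it.
Rate on top 1: 0.4894. mayflies: 0.778 > 0.4894 → include.
Rate on top 2: 0.5389. gnats: 0.644 > 0.5389 → include.
Rate on top 3: 0.5489. mosquitoes: 0.41 < 0.5489 → exclude; stop.
Optimal diet: midges, mayflies, gnats — 3 of 5 types.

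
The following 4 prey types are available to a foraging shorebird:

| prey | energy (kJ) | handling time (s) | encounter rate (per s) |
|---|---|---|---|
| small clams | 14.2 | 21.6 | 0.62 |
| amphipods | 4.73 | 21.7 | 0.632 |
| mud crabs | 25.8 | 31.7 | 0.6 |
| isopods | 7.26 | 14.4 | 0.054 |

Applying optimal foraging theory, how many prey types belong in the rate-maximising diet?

1

Profitabilities (E/h, kJ/s): mud crabs 0.814, small clams 0.657, isopods 0.504, amphipods 0.218. Add prey in this order while the next type's profitability exceeds the intake rate on those already taken.
Rate on top 1: 0.7732. small clams: 0.657 < 0.7732 → exclude; stop.
Optimal diet: mud crabs — 1 of 4 types.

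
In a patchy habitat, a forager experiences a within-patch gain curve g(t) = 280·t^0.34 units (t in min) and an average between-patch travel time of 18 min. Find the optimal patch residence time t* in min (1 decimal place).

9.3 min

By the marginal value theorem, leave when the instantaneous gain rate g'(t) equals the habitat-wide average g(t)/(T + t).
g'(t) = 0.34·280·t^-0.66. Setting 0.34·280·t^-0.66 = 280·t^0.34/(18+t) gives 0.34(18+t) = t, so 0.66·t = 0.34×18.
t* = 0.34×18/0.66 = 9.273 min.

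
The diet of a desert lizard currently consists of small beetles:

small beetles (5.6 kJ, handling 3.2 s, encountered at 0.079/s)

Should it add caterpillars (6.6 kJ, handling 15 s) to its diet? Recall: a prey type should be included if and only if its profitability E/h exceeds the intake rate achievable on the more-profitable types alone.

Yes

On small beetles alone, R = ΣλE/(1+Σλh) = 0.4424/1.253 = 0.3531 kJ/s.
caterpillars: E/h = 6.6/15 = 0.44 kJ/s.
Since 0.44 > R, including caterpillars increases the long-run rate.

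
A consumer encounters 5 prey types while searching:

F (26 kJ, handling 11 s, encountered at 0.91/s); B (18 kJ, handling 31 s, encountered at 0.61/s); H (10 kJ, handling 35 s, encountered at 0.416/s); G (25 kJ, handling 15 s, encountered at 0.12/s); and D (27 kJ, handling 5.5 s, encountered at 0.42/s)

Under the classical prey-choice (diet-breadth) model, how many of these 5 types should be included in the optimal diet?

Rank by E/h (kJ/s): D 4.91, F 2.36, G 1.67, B 0.581, H 0.286. Include each in turn until the next type's E/h falls below the running intake rate.
Rate on top 1: 3.426. F: 2.36 < 3.426 → exclude; stop.
Optimal diet: D — 1 of 5 types.

1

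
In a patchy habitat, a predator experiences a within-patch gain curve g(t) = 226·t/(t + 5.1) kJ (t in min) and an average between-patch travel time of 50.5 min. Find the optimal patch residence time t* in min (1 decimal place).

16.0 min

Maximise g(t)/(T+t): set derivative to zero → g'(t)(T+t) = g(t).
g'(t) = 226·5.1/(t + 5.1)². Setting 226·5.1/(t+5.1)² = 226t/[(t+5.1)(50.5+t)] gives 5.1(50.5+t) = t(t+5.1), so t² = 5.1×50.5 = 257.5.
t* = √257.5 = 16.05 min.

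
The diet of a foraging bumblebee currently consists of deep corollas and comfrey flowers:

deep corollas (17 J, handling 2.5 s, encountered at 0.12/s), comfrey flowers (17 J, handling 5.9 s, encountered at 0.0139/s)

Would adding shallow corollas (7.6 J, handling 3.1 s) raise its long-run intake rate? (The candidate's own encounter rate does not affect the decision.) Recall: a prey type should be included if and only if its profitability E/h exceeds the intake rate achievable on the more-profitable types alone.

Current rate: (0.12×17 + 0.0139×17)/(1 + 0.12×2.5 + 0.0139×5.9) = 1.647 J/s.
shallow corollas: E/h = 7.6/3.1 = 2.452 J/s.
Since 2.452 > R, including shallow corollas increases the long-run rate.

Yes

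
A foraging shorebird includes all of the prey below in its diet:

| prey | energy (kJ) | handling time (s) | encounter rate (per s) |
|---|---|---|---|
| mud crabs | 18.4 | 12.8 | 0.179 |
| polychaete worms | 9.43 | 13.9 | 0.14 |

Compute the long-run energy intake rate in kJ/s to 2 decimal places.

Energy encountered per unit search time: 0.179×18.4 + 0.14×9.43 = 4.614 kJ/s.
Handling time per unit search time: 0.179×12.8 + 0.14×13.9 = 4.237.
Rate = 4.614/(1 + 4.237) = 0.881 kJ/s.

0.88 kJ/s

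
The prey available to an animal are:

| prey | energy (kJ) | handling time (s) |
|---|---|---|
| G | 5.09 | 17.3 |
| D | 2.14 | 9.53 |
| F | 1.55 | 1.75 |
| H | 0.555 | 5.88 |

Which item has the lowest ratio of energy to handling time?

In descending order of E/h:
F: 1.55/1.75 = 0.886 kJ/s
G: 5.09/17.3 = 0.294 kJ/s
D: 2.14/9.53 = 0.225 kJ/s
H: 0.555/5.88 = 0.0944 kJ/s

H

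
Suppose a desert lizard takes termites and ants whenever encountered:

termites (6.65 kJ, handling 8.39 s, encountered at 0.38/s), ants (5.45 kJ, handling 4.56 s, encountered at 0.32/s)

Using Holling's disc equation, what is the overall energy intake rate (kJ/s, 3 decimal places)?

R = (0.38×6.65 + 0.32×5.45) / (1 + 0.38×8.39 + 0.32×4.56) = 4.271/5.647 = 0.7563 kJ/s.

0.756 kJ/s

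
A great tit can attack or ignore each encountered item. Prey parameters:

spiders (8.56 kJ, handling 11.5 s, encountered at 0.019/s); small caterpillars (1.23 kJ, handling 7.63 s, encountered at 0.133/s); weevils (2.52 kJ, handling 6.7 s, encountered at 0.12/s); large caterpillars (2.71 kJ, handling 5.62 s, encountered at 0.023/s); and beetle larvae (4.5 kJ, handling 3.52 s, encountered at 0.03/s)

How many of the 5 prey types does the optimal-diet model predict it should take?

E/h in descending order: beetle larvae 1.28, spiders 0.744, large caterpillars 0.482, weevils 0.376, small caterpillars 0.161 kJ/s. The optimal diet is the largest prefix of this list for which every included type satisfies E_i/h_i > R on the types above it.
Rate on top 1: 0.1221. spiders: 0.744 > 0.1221 → include.
Rate on top 2: 0.2248. large caterpillars: 0.482 > 0.2248 → include.
Rate on top 3: 0.2477. weevils: 0.376 > 0.2477 → include.
Rate on top 4: 0.2934. small caterpillars: 0.161 < 0.2934 → exclude; stop.
Optimal diet: beetle larvae, spiders, large caterpillars, weevils — 4 of 5 types.

4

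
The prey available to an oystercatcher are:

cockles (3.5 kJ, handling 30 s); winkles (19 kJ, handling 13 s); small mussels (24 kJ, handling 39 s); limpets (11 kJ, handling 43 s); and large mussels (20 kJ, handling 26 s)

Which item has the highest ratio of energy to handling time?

Profitability E/h (kJ/s): cockles = 3.5/30 = 0.117, winkles = 19/13 = 1.46, small mussels = 24/39 = 0.615, limpets = 11/43 = 0.256, large mussels = 20/26 = 0.769.
Ranked: winkles > large mussels > small mussels > limpets > cockles.

winkles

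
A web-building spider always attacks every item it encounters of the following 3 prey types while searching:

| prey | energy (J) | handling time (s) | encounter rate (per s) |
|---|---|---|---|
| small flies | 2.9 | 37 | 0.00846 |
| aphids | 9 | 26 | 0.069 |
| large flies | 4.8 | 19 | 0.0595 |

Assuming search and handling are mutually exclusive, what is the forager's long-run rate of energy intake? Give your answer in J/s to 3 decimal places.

R = Σλ_iE_i / (1 + Σλ_ih_i)
Numerator: 0.00846×2.9 + 0.069×9 + 0.0595×4.8 = 0.9311
Denominator: 1 + 0.00846×37 + 0.069×26 + 0.0595×19 = 4.238
R = 0.9311/4.238 = 0.2197 J/s

0.220 J/s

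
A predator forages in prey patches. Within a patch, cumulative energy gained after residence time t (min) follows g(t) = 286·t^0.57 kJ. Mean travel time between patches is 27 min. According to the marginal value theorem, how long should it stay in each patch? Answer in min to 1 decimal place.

35.8 min

Optimal t* satisfies g'(t*) = g(t*)/(T + t*).
g'(t) = 0.57·286·t^-0.43. Setting 0.57·286·t^-0.43 = 286·t^0.57/(27+t) gives 0.57(27+t) = t, so 0.43·t = 0.57×27.
t* = 0.57×27/0.43 = 35.79 min.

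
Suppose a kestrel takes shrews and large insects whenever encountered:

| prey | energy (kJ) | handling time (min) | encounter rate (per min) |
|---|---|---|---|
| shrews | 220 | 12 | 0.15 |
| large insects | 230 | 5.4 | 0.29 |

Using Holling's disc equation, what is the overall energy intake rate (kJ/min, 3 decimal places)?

R = Σλ_iE_i / (1 + Σλ_ih_i)
Numerator: 0.15×220 + 0.29×230 = 99.7
Denominator: 1 + 0.15×12 + 0.29×5.4 = 4.366
R = 99.7/4.366 = 22.84 kJ/min

22.836 kJ/min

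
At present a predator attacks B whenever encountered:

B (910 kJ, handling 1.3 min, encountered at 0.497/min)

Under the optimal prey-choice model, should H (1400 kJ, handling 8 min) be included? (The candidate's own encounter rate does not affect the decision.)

No

On B alone, R = ΣλE/(1+Σλh) = 452.3/1.646 = 274.8 kJ/min.
Profitability of H: 1400/8 = 175 kJ/min.
Since 175 < R, time spent handling H is better spent searching.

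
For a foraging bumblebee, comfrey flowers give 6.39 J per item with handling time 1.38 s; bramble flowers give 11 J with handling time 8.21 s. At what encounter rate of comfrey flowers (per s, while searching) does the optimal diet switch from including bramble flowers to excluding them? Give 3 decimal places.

0.295 per s

The zero-one rule: include bramble flowers iff E₂/h₂ > λE₁/(1+λh₁). Equality gives the switch point.
λE₁h₂ = E₂ + λE₂h₁ ⇒ λ = E₂/(E₁h₂ − E₂h₁) = 11/(52.46 − 15.18) = 0.295 per s.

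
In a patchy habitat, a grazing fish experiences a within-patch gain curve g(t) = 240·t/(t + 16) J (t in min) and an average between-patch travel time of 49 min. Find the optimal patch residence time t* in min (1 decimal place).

Maximise g(t)/(T+t): set derivative to zero → g'(t)(T+t) = g(t).
g'(t) = 240·16/(t + 16)². Setting 240·16/(t+16)² = 240t/[(t+16)(49+t)] gives 16(49+t) = t(t+16), so t² = 16×49 = 784.
t* = √784 = 28 min.

28.0 min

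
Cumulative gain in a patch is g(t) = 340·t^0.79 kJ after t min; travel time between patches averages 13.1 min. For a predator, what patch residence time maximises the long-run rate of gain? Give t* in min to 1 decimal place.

49.3 min

Maximise g(t)/(T+t): set derivative to zero → g'(t)(T+t) = g(t).
g'(t) = 0.79·340·t^-0.21. Setting 0.79·340·t^-0.21 = 340·t^0.79/(13.1+t) gives 0.79(13.1+t) = t, so 0.21·t = 0.79×13.1.
t* = 0.79×13.1/0.21 = 49.28 min.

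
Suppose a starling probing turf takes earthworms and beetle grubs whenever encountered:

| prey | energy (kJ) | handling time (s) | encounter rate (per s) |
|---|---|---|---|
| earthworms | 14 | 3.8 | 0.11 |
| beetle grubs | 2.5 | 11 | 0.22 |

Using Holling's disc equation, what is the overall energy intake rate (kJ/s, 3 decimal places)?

0.545 kJ/s

R = (0.11×14 + 0.22×2.5) / (1 + 0.11×3.8 + 0.22×11) = 2.09/3.838 = 0.5446 kJ/s.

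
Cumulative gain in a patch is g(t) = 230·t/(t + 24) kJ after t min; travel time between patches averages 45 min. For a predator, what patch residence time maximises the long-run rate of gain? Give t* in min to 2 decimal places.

By the marginal value theorem, leave when the instantaneous gain rate g'(t) equals the habitat-wide average g(t)/(T + t).
g'(t) = 230·24/(t + 24)². Setting 230·24/(t+24)² = 230t/[(t+24)(45+t)] gives 24(45+t) = t(t+24), so t² = 24×45 = 1080.
t* = √1080 = 32.86 min.

32.86 min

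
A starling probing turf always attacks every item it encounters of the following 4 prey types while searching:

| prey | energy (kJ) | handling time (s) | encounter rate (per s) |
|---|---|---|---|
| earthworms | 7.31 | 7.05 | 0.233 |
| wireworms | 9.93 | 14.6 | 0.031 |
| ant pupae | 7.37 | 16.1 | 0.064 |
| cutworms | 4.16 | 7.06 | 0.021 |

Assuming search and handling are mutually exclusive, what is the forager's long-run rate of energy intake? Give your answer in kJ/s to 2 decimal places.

0.60 kJ/s

Energy encountered per unit search time: 0.233×7.31 + 0.031×9.93 + 0.064×7.37 + 0.021×4.16 = 2.57 kJ/s.
Handling time per unit search time: 0.233×7.05 + 0.031×14.6 + 0.064×16.1 + 0.021×7.06 = 3.274.
Rate = 2.57/(1 + 3.274) = 0.6013 kJ/s.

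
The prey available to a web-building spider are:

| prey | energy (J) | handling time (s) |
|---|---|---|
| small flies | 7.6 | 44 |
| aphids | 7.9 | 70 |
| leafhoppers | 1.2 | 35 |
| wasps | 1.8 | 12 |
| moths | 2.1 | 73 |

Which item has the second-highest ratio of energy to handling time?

wasps

Profitability E/h (J/s): small flies = 7.6/44 = 0.173, aphids = 7.9/70 = 0.113, leafhoppers = 1.2/35 = 0.0343, wasps = 1.8/12 = 0.15, moths = 2.1/73 = 0.0288.
Ranked: small flies > wasps > aphids > leafhoppers > moths.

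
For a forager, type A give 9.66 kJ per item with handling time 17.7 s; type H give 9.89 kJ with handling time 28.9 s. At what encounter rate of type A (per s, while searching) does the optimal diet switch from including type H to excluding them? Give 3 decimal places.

At the threshold, the rate on type A alone equals the profitability of type H: λ·9.66/(1 + λ·17.7) = 9.89/28.9 = 0.3422.
Rearranging, λ(9.66 − 0.3422×17.7) = 0.3422, so λ = 0.3422/3.603 = 0.09499 per s.

0.095 per s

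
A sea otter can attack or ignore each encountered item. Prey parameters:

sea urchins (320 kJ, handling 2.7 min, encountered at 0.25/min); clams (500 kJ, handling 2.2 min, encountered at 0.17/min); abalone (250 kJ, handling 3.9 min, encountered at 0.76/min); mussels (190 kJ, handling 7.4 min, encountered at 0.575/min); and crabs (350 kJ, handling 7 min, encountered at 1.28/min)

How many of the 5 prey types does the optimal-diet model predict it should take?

Rank by E/h (kJ/min): clams 227, sea urchins 119, abalone 64.1, crabs 50, mussels 25.7. Include each in turn until the next type's E/h falls below the running intake rate.
Rate on top 1: 61.86. sea urchins: 119 > 61.86 → include.
Rate on top 2: 80.53. abalone: 64.1 < 80.53 → exclude; stop.
Optimal diet: clams, sea urchins — 2 of 5 types.

2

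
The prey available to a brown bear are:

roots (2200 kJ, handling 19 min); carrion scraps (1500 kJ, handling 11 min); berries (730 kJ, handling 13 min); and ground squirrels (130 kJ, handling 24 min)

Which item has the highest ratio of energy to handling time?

carrion scraps

In descending order of E/h:
carrion scraps: 1500/11 = 136 kJ/min
roots: 2200/19 = 116 kJ/min
berries: 730/13 = 56.2 kJ/min
ground squirrels: 130/24 = 5.42 kJ/min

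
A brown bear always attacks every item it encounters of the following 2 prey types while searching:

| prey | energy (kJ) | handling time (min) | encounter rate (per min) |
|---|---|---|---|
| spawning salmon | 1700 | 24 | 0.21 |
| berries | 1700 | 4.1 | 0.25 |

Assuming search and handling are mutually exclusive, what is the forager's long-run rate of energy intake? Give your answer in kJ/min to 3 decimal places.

R = Σλ_iE_i / (1 + Σλ_ih_i)
Numerator: 0.21×1700 + 0.25×1700 = 782
Denominator: 1 + 0.21×24 + 0.25×4.1 = 7.065
R = 782/7.065 = 110.7 kJ/min

110.686 kJ/min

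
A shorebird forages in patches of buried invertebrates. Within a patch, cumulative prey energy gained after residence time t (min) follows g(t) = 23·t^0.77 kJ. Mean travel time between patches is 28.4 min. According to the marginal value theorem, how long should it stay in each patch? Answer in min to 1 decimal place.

By the marginal value theorem, leave when the instantaneous gain rate g'(t) equals the habitat-wide average g(t)/(T + t).
g'(t) = 0.77·23·t^-0.23. Setting 0.77·23·t^-0.23 = 23·t^0.77/(28.4+t) gives 0.77(28.4+t) = t, so 0.23·t = 0.77×28.4.
t* = 0.77×28.4/0.23 = 95.08 min.

95.1 min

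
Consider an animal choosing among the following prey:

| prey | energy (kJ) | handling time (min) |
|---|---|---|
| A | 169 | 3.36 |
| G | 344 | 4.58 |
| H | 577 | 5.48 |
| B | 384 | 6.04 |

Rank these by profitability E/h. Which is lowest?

In descending order of E/h:
H: 577/5.48 = 105 kJ/min
G: 344/4.58 = 75.1 kJ/min
B: 384/6.04 = 63.6 kJ/min
A: 169/3.36 = 50.3 kJ/min

A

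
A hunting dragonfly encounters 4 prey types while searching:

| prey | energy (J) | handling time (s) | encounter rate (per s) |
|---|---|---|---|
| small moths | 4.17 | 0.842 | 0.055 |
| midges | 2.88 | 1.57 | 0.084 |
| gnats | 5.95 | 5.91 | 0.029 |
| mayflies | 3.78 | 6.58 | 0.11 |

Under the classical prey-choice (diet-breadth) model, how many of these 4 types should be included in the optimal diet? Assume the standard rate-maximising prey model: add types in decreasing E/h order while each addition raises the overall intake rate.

4

Rank by E/h (J/s): small moths 4.95, midges 1.83, gnats 1.01, mayflies 0.574. Include each in turn until the next type's E/h falls below the running intake rate.
Rate on top 1: 0.2192. midges: 1.83 > 0.2192 → include.
Rate on top 2: 0.4. gnats: 1.01 > 0.4 → include.
Rate on top 3: 0.4771. mayflies: 0.574 > 0.4771 → include.
Optimal diet: small moths, midges, gnats, mayflies — 4 of 4 types.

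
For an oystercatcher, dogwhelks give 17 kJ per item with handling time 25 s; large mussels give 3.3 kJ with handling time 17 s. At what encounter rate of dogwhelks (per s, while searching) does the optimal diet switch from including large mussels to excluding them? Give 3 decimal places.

0.016 per s

Drop large mussels once their profitability E₂/h₂ falls below the rate achievable on dogwhelks alone: E₂/h₂ = λE₁/(1 + λh₁).
Solve for λ: λE₁h₂ = E₂(1 + λh₁) → λ(E₁h₂ − E₂h₁) = E₂ → λ = E₂/(E₁h₂ − E₂h₁).
λ = 3.3/(17×17 − 3.3×25) = 3.3/206.5 = 0.01598 per s.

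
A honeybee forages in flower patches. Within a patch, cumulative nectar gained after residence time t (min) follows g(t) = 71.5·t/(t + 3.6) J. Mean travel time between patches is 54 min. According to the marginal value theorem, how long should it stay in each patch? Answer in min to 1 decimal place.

Optimal t* satisfies g'(t*) = g(t*)/(T + t*).
g'(t) = 71.5·3.6/(t + 3.6)². Setting 71.5·3.6/(t+3.6)² = 71.5t/[(t+3.6)(54+t)] gives 3.6(54+t) = t(t+3.6), so t² = 3.6×54 = 194.4.
t* = √194.4 = 13.94 min.

13.9 min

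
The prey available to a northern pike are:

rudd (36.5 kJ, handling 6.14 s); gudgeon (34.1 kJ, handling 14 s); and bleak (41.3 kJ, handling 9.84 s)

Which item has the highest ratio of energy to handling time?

rudd

Profitability E/h (kJ/s): rudd = 36.5/6.14 = 5.94, gudgeon = 34.1/14 = 2.44, bleak = 41.3/9.84 = 4.2.
Ranked: rudd > bleak > gudgeon.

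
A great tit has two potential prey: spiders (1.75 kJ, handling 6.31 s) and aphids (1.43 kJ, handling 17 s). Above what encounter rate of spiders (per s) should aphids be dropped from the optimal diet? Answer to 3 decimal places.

The zero-one rule: include aphids iff E₂/h₂ > λE₁/(1+λh₁). Equality gives the switch point.
λE₁h₂ = E₂ + λE₂h₁ ⇒ λ = E₂/(E₁h₂ − E₂h₁) = 1.43/(29.75 − 9.023) = 0.06899 per s.

0.069 per s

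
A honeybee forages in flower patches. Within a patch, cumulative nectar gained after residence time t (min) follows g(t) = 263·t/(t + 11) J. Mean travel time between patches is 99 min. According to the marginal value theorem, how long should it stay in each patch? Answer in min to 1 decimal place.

By the marginal value theorem, leave when the instantaneous gain rate g'(t) equals the habitat-wide average g(t)/(T + t).
g'(t) = 263·11/(t + 11)². Setting 263·11/(t+11)² = 263t/[(t+11)(99+t)] gives 11(99+t) = t(t+11), so t² = 11×99 = 1089.
t* = √1089 = 33 min.

33.0 min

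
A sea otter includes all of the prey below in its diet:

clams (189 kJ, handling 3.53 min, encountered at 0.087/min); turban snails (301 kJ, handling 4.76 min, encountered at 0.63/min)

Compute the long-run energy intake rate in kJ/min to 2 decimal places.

47.86 kJ/min

R = (0.087×189 + 0.63×301) / (1 + 0.087×3.53 + 0.63×4.76) = 206.1/4.306 = 47.86 kJ/min.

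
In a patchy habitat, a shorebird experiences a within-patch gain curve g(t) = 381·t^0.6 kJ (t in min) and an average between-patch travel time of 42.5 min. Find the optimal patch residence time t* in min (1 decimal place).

63.8 min

By the marginal value theorem, leave when the instantaneous gain rate g'(t) equals the habitat-wide average g(t)/(T + t).
g'(t) = 0.6·381·t^-0.4. Setting 0.6·381·t^-0.4 = 381·t^0.6/(42.5+t) gives 0.6(42.5+t) = t, so 0.40·t = 0.6×42.5.
t* = 0.6×42.5/0.40 = 63.75 min.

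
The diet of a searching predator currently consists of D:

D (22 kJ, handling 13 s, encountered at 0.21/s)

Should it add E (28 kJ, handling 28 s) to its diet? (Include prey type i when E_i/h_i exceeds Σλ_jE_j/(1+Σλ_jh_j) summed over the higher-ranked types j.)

No

Intake rate on the current diet: R = (0.21×22) / (1 + 0.21×13) = 4.62/3.73 = 1.239 kJ/s.
Profitability of E: 28/28 = 1 kJ/s.
1 < 1.239, so adding E would lower the average — exclude it.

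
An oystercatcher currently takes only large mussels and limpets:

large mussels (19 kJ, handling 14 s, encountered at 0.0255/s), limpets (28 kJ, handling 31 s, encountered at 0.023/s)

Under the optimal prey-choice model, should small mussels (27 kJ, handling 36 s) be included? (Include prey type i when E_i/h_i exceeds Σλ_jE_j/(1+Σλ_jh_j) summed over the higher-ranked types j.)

Yes

On large mussels and limpets alone, R = ΣλE/(1+Σλh) = 1.129/2.07 = 0.5452 kJ/s.
Profitability of small mussels: 27/36 = 0.75 kJ/s.
Since 0.75 > R, including small mussels increases the long-run rate.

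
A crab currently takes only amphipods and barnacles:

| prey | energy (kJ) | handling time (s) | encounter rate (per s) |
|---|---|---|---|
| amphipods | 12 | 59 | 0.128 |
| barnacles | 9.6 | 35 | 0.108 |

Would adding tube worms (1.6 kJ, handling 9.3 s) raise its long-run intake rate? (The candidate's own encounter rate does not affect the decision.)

No

Intake rate on the current diet: R = (0.128×12 + 0.108×9.6) / (1 + 0.128×59 + 0.108×35) = 2.573/12.33 = 0.2086 kJ/s.
tube worms: E/h = 1.6/9.3 = 0.172 kJ/s.
0.172 < 0.2086, so adding tube worms would lower the average — exclude it.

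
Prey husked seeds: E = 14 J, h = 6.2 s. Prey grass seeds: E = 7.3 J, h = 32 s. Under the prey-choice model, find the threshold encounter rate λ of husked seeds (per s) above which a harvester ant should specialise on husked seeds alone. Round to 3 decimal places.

At the threshold, the rate on husked seeds alone equals the profitability of grass seeds: λ·14/(1 + λ·6.2) = 7.3/32 = 0.2281.
Rearranging, λ(14 − 0.2281×6.2) = 0.2281, so λ = 0.2281/12.59 = 0.01813 per s.

0.018 per s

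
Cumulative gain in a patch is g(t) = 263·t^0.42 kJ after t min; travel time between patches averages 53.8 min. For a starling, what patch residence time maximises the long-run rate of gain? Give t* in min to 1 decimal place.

By the marginal value theorem, leave when the instantaneous gain rate g'(t) equals the habitat-wide average g(t)/(T + t).
g'(t) = 0.42·263·t^-0.58. Setting 0.42·263·t^-0.58 = 263·t^0.42/(53.8+t) gives 0.42(53.8+t) = t, so 0.58·t = 0.42×53.8.
t* = 0.42×53.8/0.58 = 38.96 min.

39.0 min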